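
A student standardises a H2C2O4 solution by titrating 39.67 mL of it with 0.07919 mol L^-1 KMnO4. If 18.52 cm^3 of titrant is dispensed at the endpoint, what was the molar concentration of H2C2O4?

0.0924 M

n(KMnO4) = 0.07919 x 0.01852 = 0.001467 mol.
From the balanced equation, 2 mol KMnO4 reacts with 5 mol H2C2O4, so n(H2C2O4) = 0.001467 x 5/2 = 0.003666 mol.
[H2C2O4] = 0.003666 / 0.03967 L = 0.0924 M.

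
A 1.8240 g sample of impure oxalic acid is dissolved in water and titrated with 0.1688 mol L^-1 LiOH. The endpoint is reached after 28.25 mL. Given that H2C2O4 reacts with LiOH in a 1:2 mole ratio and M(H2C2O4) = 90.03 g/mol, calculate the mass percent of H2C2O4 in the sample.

n(LiOH) = 0.1688 x 0.02825 = 0.004769 mol.
n(H2C2O4) = 0.004769 / 2 = 0.002384 mol.
mass of H2C2O4 = 0.002384 x 90.03 = 0.2147 g.
% purity = 0.2147 / 1.8240 x 100 = 11.8%.

11.8%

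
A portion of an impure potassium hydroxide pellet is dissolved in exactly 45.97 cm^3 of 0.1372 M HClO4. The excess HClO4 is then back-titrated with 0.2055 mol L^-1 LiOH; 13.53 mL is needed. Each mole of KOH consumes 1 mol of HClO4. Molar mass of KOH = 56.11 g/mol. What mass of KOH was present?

0.198 g

Total n(HClO4) added = 0.1372 x 0.04597 = 0.006307 mol.
n(LiOH) used = 0.2055 x 0.01353 = 0.002780 mol, which equals the excess n(HClO4).
So n(HClO4) consumed by the sample = 0.006307 - 0.002780 = 0.003527 mol.
n(KOH) = 0.003527 / 1 = 0.003527 mol.
mass = 0.003527 mol x 56.11 g/mol = 0.198 g.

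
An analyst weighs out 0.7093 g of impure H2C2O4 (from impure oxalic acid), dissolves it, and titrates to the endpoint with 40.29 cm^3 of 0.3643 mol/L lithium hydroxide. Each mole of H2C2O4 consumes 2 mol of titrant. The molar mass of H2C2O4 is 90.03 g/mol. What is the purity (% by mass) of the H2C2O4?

n(LiOH) = 0.3643 x 0.04029 = 0.01468 mol.
n(H2C2O4) = 0.01468 / 2 = 0.007339 mol.
mass of H2C2O4 = 0.007339 x 90.03 = 0.6607 g.
% purity = 0.6607 / 0.7093 x 100 = 93.2%.

93.2%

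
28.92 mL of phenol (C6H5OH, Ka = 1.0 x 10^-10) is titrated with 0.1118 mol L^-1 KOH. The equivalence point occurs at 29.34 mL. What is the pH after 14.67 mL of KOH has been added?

10.00

14.67 mL is exactly half the equivalence volume (29.34/2), i.e. the half-equivalence point.
There, n(HA) = n(A^-), so pH = pKa = -log(1.0 x 10^-10) = 10.00.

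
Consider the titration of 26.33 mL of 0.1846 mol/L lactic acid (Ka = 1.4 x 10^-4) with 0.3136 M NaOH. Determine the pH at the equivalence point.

8.46

n(HC3H5O3) = 0.1846 x 0.02633 = 0.004861 mol; V(NaOH) at equivalence = 0.004861/0.3136 = 0.01550 L.
At equivalence all the acid is converted to C3H5O3-; total volume = 0.02633 + 0.01550 = 0.04183 L, so [C3H5O3-] = 0.004861/0.04183 = 0.1162 M.
Kb = Kw/Ka = 1.0e-14 / 1.4 x 10^-4 = 7.14e-11.
[OH^-] = sqrt(Kb x [C3H5O3-]) = sqrt(7.14e-11 x 0.1162) = 2.88e-6 M.
pOH = 5.54, so pH = 14.00 - 5.54 = 8.46.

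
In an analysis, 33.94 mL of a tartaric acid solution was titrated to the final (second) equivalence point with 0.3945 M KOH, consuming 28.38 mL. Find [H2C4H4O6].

n(KOH) = 0.3945 x 0.02838 = 0.01120 mol.
At the final (second) equivalence point, 2 mol OH^- react per mol H2C4H4O6, so n(H2C4H4O6) = 0.01120 / 2 = 0.005598 mol.
[H2C4H4O6] = 0.005598 / 0.03394 L = 0.165 M.

0.165 M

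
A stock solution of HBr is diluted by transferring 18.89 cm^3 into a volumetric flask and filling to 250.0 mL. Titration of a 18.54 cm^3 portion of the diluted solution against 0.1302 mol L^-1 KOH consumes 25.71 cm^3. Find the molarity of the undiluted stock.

n(KOH) = 0.1302 x 0.02571 = 0.003347 mol.
n(HBr) in the aliquot = 0.003347 mol.
[diluted HBr] = 0.003347 / 0.01854 = 0.1806 M.
Dilution factor = 250.0/18.89 = 13.23, so [stock] = 0.1806 x 13.23 = 2.39 M.

2.39 M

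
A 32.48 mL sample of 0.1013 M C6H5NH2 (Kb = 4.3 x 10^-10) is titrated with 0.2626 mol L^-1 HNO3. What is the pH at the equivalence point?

2.88

n(C6H5NH2) = 0.1013 x 0.03248 = 0.003290 mol; V(HNO3) at equivalence = 0.003290/0.2626 = 0.01253 L.
At equivalence the base is fully converted to C6H5NH3+; total volume = 0.04501 L, so [C6H5NH3+] = 0.003290/0.04501 = 0.07310 M.
Ka(C6H5NH3+) = Kw/Kb = 1.0e-14 / 4.3 x 10^-10 = 2.33e-5.
[H^+] = sqrt(Ka x [C6H5NH3+]) = sqrt(2.33e-5 x 0.07310) = 0.00130 M.
pH = -log(0.00130) = 2.88.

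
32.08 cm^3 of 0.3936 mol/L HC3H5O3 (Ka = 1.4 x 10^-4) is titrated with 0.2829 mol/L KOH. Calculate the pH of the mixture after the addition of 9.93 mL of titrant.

Initial n(HC3H5O3) = 0.3936 x 0.03208 = 0.01263 mol.
n(KOH) added = 0.2829 x 0.009930 = 0.002809 mol, converting that many moles of HC3H5O3 to C3H5O3-.
Remaining n(HC3H5O3) = 0.009817 mol; n(C3H5O3-) = 0.002809 mol.
By Henderson-Hasselbalch, pH = pKa + log([A^-]/[HA]) = 3.85 + log(0.002809/0.009817) = 3.85 + (-0.54) = 3.31.

3.31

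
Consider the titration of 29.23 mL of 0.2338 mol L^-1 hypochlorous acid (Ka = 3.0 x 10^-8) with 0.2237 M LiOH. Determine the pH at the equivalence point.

10.29

n(HClO) = 0.2338 x 0.02923 = 0.006834 mol; V(LiOH) at equivalence = 0.006834/0.2237 = 0.03055 L.
At equivalence all the acid is converted to ClO-; total volume = 0.02923 + 0.03055 = 0.05978 L, so [ClO-] = 0.006834/0.05978 = 0.1143 M.
Kb = Kw/Ka = 1.0e-14 / 3.0 x 10^-8 = 3.33e-7.
[OH^-] = sqrt(Kb x [ClO-]) = sqrt(3.33e-7 x 0.1143) = 0.000195 M.
pOH = 3.71, so pH = 14.00 - 3.71 = 10.29.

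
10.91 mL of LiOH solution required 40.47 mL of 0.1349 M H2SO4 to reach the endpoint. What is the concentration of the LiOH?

1.00 M

n(H2SO4) delivered = 0.1349 x 0.04047 = 0.005459 mol.
The reaction is 2 LiOH + 1 H2SO4, so n(LiOH) = 0.005459 x 2/1 = 0.01092 mol.
[LiOH] = 0.01092 mol / 0.01091 L = 1.00 M.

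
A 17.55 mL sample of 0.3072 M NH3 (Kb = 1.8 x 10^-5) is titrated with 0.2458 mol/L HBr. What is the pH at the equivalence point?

n(NH3) = 0.3072 x 0.01755 = 0.005391 mol; V(HBr) at equivalence = 0.005391/0.2458 = 0.02193 L.
At equivalence the base is fully converted to NH4+; total volume = 0.03948 L, so [NH4+] = 0.005391/0.03948 = 0.1365 M.
Ka(NH4+) = Kw/Kb = 1.0e-14 / 1.8 x 10^-5 = 5.56e-10.
[H^+] = sqrt(Ka x [NH4+]) = sqrt(5.56e-10 x 0.1365) = 8.71e-6 M.
pH = -log(8.71e-6) = 5.06.

5.06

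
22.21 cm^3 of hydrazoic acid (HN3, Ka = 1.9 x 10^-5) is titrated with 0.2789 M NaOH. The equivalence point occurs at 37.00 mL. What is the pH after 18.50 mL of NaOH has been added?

4.72

18.50 mL is exactly half the equivalence volume (37.00/2), i.e. the half-equivalence point.
There, n(HA) = n(A^-), so pH = pKa = -log(1.9 x 10^-5) = 4.72.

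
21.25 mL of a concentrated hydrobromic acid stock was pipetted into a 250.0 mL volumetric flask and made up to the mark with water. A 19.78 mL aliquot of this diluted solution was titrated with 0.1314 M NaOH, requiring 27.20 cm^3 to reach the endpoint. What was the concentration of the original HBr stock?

2.13 M

n(NaOH) = 0.1314 x 0.02720 = 0.003574 mol.
n(HBr) in the aliquot = 0.003574 mol.
[diluted HBr] = 0.003574 / 0.01978 = 0.1807 M.
Dilution factor = 250.0/21.25 = 11.76, so [stock] = 0.1807 x 11.76 = 2.13 M.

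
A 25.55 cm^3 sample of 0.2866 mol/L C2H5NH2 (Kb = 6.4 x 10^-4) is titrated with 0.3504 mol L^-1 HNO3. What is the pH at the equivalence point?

n(C2H5NH2) = 0.2866 x 0.02555 = 0.007323 mol; V(HNO3) at equivalence = 0.007323/0.3504 = 0.02090 L.
At equivalence the base is fully converted to C2H5NH3+; total volume = 0.04645 L, so [C2H5NH3+] = 0.007323/0.04645 = 0.1577 M.
Ka(C2H5NH3+) = Kw/Kb = 1.0e-14 / 6.4 x 10^-4 = 1.56e-11.
[H^+] = sqrt(Ka x [C2H5NH3+]) = sqrt(1.56e-11 x 0.1577) = 1.57e-6 M.
pH = -log(1.57e-6) = 5.80.

5.80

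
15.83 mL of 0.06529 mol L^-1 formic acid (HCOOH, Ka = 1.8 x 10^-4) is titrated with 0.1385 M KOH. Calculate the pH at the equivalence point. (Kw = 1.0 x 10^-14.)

n(HCOOH) = 0.06529 x 0.01583 = 0.001034 mol; V(KOH) at equivalence = 0.001034/0.1385 = 0.007462 L.
At equivalence all the acid is converted to HCOO-; total volume = 0.01583 + 0.007462 = 0.02329 L, so [HCOO-] = 0.001034/0.02329 = 0.04437 M.
Kb = Kw/Ka = 1.0e-14 / 1.8 x 10^-4 = 5.56e-11.
[OH^-] = sqrt(Kb x [HCOO-]) = sqrt(5.56e-11 x 0.04437) = 1.57e-6 M.
pOH = 5.80, so pH = 14.00 - 5.80 = 8.20.

8.20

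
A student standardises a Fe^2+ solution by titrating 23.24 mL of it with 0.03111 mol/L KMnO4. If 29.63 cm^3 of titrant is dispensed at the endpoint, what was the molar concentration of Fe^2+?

0.198 M

n(KMnO4) = 0.03111 x 0.02963 = 0.0009218 mol.
From the balanced equation, 1 mol KMnO4 reacts with 5 mol Fe^2+, so n(Fe^2+) = 0.0009218 x 5/1 = 0.004609 mol.
[Fe^2+] = 0.004609 / 0.02324 L = 0.198 M.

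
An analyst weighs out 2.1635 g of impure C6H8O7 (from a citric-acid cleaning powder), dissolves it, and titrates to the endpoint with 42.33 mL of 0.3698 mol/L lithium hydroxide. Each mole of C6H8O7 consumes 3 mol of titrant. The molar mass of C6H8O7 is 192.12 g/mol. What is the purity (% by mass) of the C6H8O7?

n(LiOH) = 0.3698 x 0.04233 = 0.01565 mol.
n(C6H8O7) = 0.01565 / 3 = 0.005218 mol.
mass of C6H8O7 = 0.005218 x 192.12 = 1.002 g.
% purity = 1.002 / 2.1635 x 100 = 46.3%.

46.3%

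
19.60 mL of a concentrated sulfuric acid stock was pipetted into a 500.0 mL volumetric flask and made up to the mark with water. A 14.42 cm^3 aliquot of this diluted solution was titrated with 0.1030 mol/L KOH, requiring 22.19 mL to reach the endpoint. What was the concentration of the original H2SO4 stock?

n(KOH) = 0.1030 x 0.02219 = 0.002286 mol.
n(H2SO4) in the aliquot = 0.002286 x 1/2 = 0.001143 mol.
[diluted H2SO4] = 0.001143 / 0.01442 = 0.07925 M.
Dilution factor = 500.0/19.60 = 25.51, so [stock] = 0.07925 x 25.51 = 2.02 M.

2.02 M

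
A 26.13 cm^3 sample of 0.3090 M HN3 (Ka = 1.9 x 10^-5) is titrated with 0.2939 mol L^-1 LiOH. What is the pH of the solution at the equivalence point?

8.95

n(HN3) = 0.3090 x 0.02613 = 0.008074 mol; V(LiOH) at equivalence = 0.008074/0.2939 = 0.02747 L.
At equivalence all the acid is converted to N3-; total volume = 0.02613 + 0.02747 = 0.05360 L, so [N3-] = 0.008074/0.05360 = 0.1506 M.
Kb = Kw/Ka = 1.0e-14 / 1.9 x 10^-5 = 5.26e-10.
[OH^-] = sqrt(Kb x [N3-]) = sqrt(5.26e-10 x 0.1506) = 8.90e-6 M.
pOH = 5.05, so pH = 14.00 - 5.05 = 8.95.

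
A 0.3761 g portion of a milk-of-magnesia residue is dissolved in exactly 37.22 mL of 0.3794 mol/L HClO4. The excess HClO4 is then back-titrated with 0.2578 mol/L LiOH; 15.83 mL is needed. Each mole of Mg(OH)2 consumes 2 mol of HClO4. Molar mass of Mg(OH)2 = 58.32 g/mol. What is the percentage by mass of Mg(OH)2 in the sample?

Total n(HClO4) added = 0.3794 x 0.03722 = 0.01412 mol.
n(LiOH) used = 0.2578 x 0.01583 = 0.004081 mol, which equals the excess n(HClO4).
So n(HClO4) consumed by the sample = 0.01412 - 0.004081 = 0.01004 mol.
n(Mg(OH)2) = 0.01004 / 2 = 0.005020 mol.
mass Mg(OH)2 = 0.005020 x 58.32 = 0.2928 g, so %Mg(OH)2 = 0.2928/0.3761 x 100 = 77.8%.

77.8%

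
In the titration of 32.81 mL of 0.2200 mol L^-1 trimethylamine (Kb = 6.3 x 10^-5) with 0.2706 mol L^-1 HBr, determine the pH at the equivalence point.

n((CH3)3N) = 0.2200 x 0.03281 = 0.007218 mol; V(HBr) at equivalence = 0.007218/0.2706 = 0.02667 L.
At equivalence the base is fully converted to (CH3)3NH+; total volume = 0.05948 L, so [(CH3)3NH+] = 0.007218/0.05948 = 0.1213 M.
Ka((CH3)3NH+) = Kw/Kb = 1.0e-14 / 6.3 x 10^-5 = 1.59e-10.
[H^+] = sqrt(Ka x [(CH3)3NH+]) = sqrt(1.59e-10 x 0.1213) = 4.39e-6 M.
pH = -log(4.39e-6) = 5.36.

5.36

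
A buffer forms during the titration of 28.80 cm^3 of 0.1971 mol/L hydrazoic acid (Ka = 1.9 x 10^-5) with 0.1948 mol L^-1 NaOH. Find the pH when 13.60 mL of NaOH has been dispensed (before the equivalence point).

4.66

Initial n(HN3) = 0.1971 x 0.02880 = 0.005676 mol.
n(NaOH) added = 0.1948 x 0.01360 = 0.002649 mol, converting that many moles of HN3 to N3-.
Remaining n(HN3) = 0.003027 mol; n(N3-) = 0.002649 mol.
By Henderson-Hasselbalch, pH = pKa + log([A^-]/[HA]) = 4.72 + log(0.002649/0.003027) = 4.72 + (-0.06) = 4.66.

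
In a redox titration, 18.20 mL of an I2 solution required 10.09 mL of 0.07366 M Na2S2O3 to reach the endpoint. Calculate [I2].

0.0204 M

n(Na2S2O3) = 0.07366 x 0.01009 = 0.0007432 mol.
From the balanced equation, 2 mol Na2S2O3 reacts with 1 mol I2, so n(I2) = 0.0007432 x 1/2 = 0.0003716 mol.
[I2] = 0.0003716 / 0.01820 L = 0.0204 M.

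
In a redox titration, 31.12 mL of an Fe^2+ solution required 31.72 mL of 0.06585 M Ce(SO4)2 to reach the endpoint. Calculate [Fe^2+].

0.0671 M

n(Ce(SO4)2) = 0.06585 x 0.03172 = 0.002089 mol.
From the balanced equation, 1 mol Ce(SO4)2 reacts with 1 mol Fe^2+, so n(Fe^2+) = 0.002089 x 1/1 = 0.002089 mol.
[Fe^2+] = 0.002089 / 0.03112 L = 0.0671 M.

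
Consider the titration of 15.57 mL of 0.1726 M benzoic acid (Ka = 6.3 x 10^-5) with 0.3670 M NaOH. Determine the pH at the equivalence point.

n(C6H5COOH) = 0.1726 x 0.01557 = 0.002687 mol; V(NaOH) at equivalence = 0.002687/0.3670 = 0.007323 L.
At equivalence all the acid is converted to C6H5COO-; total volume = 0.01557 + 0.007323 = 0.02289 L, so [C6H5COO-] = 0.002687/0.02289 = 0.1174 M.
Kb = Kw/Ka = 1.0e-14 / 6.3 x 10^-5 = 1.59e-10.
[OH^-] = sqrt(Kb x [C6H5COO-]) = sqrt(1.59e-10 x 0.1174) = 4.32e-6 M.
pOH = 5.36, so pH = 14.00 - 5.36 = 8.64.

8.64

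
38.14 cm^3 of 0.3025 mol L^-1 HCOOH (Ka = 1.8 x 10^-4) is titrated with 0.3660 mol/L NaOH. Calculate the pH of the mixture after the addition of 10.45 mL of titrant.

Initial n(HCOOH) = 0.3025 x 0.03814 = 0.01154 mol.
n(NaOH) added = 0.3660 x 0.01045 = 0.003825 mol, converting that many moles of HCOOH to HCOO-.
Remaining n(HCOOH) = 0.007713 mol; n(HCOO-) = 0.003825 mol.
By Henderson-Hasselbalch, pH = pKa + log([A^-]/[HA]) = 3.74 + log(0.003825/0.007713) = 3.74 + (-0.30) = 3.44.

3.44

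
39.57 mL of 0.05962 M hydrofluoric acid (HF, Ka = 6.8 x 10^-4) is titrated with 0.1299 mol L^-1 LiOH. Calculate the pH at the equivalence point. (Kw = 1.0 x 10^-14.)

7.89

n(HF) = 0.05962 x 0.03957 = 0.002359 mol; V(LiOH) at equivalence = 0.002359/0.1299 = 0.01816 L.
At equivalence all the acid is converted to F-; total volume = 0.03957 + 0.01816 = 0.05773 L, so [F-] = 0.002359/0.05773 = 0.04086 M.
Kb = Kw/Ka = 1.0e-14 / 6.8 x 10^-4 = 1.47e-11.
[OH^-] = sqrt(Kb x [F-]) = sqrt(1.47e-11 x 0.04086) = 7.75e-7 M.
pOH = 6.11, so pH = 14.00 - 6.11 = 7.89.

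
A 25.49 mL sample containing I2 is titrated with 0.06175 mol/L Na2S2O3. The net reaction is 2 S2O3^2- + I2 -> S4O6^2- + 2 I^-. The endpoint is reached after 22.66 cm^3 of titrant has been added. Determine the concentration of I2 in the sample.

n(Na2S2O3) = 0.06175 x 0.02266 = 0.001399 mol.
From the balanced equation, 2 mol Na2S2O3 reacts with 1 mol I2, so n(I2) = 0.001399 x 1/2 = 0.0006996 mol.
[I2] = 0.0006996 / 0.02549 L = 0.0274 M.

0.0274 M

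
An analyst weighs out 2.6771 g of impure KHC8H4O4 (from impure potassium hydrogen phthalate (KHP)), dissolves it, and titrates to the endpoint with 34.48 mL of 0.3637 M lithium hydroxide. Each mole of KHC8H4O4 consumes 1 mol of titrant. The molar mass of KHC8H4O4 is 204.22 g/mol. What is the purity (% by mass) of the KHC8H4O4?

95.7%

n(LiOH) = 0.3637 x 0.03448 = 0.01254 mol.
n(KHC8H4O4) = 0.01254 / 1 = 0.01254 mol.
mass of KHC8H4O4 = 0.01254 x 204.22 = 2.561 g.
% purity = 2.561 / 2.6771 x 100 = 95.7%.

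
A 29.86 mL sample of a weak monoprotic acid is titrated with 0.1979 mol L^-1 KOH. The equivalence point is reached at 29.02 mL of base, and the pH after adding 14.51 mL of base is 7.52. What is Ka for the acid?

14.51 mL is half of the equivalence volume, so this is the half-equivalence point where [HA] = [A^-].
At half-equivalence pH = pKa, so pKa = 7.52.
Ka = 10^(-7.52) = 3.0 x 10^-8.

3.0 x 10^-8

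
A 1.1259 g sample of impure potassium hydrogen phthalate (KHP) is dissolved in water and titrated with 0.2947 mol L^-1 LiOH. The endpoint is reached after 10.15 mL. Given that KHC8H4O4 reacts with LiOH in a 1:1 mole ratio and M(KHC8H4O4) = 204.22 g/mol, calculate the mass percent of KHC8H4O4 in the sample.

54.3%

n(LiOH) = 0.2947 x 0.01015 = 0.002991 mol.
n(KHC8H4O4) = 0.002991 / 1 = 0.002991 mol.
mass of KHC8H4O4 = 0.002991 x 204.22 = 0.6109 g.
% purity = 0.6109 / 1.1259 x 100 = 54.3%.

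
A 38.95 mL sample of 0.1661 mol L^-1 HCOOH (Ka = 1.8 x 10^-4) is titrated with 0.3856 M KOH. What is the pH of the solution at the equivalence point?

n(HCOOH) = 0.1661 x 0.03895 = 0.006470 mol; V(KOH) at equivalence = 0.006470/0.3856 = 0.01678 L.
At equivalence all the acid is converted to HCOO-; total volume = 0.03895 + 0.01678 = 0.05573 L, so [HCOO-] = 0.006470/0.05573 = 0.1161 M.
Kb = Kw/Ka = 1.0e-14 / 1.8 x 10^-4 = 5.56e-11.
[OH^-] = sqrt(Kb x [HCOO-]) = sqrt(5.56e-11 x 0.1161) = 2.54e-6 M.
pOH = 5.60, so pH = 14.00 - 5.60 = 8.40.

8.40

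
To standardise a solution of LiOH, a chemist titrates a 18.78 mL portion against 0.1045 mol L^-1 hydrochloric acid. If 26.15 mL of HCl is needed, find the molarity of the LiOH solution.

n(HCl) delivered = 0.1045 x 0.02615 = 0.002733 mol.
For a 1:1 reaction, n(LiOH) = 0.002733 mol.
[LiOH] = 0.002733 mol / 0.01878 L = 0.146 M.

0.146 M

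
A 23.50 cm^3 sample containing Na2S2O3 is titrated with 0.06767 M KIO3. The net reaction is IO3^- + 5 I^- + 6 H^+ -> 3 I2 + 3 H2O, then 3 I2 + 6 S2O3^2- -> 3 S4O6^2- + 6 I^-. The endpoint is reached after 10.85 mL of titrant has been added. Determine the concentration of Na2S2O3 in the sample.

0.187 M

n(KIO3) = 0.06767 x 0.01085 = 0.0007342 mol.
From the balanced equation, 1 mol KIO3 reacts with 6 mol Na2S2O3, so n(Na2S2O3) = 0.0007342 x 6/1 = 0.004405 mol.
[Na2S2O3] = 0.004405 / 0.02350 L = 0.187 M.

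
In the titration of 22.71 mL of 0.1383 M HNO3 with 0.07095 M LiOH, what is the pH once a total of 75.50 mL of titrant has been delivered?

n(acid) = 0.1383 x 0.02271 = 0.003141 mol; n(LiOH) added = 0.07095 x 0.07550 = 0.005357 mol.
Base is in excess by 0.005357 - 0.003141 = 0.002216 mol in a total volume of 0.09821 L.
[OH^-] = 0.002216/0.09821 = 0.02256 M, so pOH = 1.65 and pH = 14.00 - 1.65 = 12.35.

12.35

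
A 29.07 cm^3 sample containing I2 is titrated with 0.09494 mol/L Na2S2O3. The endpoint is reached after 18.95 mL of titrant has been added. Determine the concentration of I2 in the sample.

0.0309 M

n(Na2S2O3) = 0.09494 x 0.01895 = 0.001799 mol.
From the balanced equation, 2 mol Na2S2O3 reacts with 1 mol I2, so n(I2) = 0.001799 x 1/2 = 0.0008996 mol.
[I2] = 0.0008996 / 0.02907 L = 0.0309 M.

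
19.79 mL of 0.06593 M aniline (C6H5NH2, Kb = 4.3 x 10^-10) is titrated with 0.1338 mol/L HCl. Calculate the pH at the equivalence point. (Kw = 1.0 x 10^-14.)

2.99

n(C6H5NH2) = 0.06593 x 0.01979 = 0.001305 mol; V(HCl) at equivalence = 0.001305/0.1338 = 0.009752 L.
At equivalence the base is fully converted to C6H5NH3+; total volume = 0.02954 L, so [C6H5NH3+] = 0.001305/0.02954 = 0.04417 M.
Ka(C6H5NH3+) = Kw/Kb = 1.0e-14 / 4.3 x 10^-10 = 2.33e-5.
[H^+] = sqrt(Ka x [C6H5NH3+]) = sqrt(2.33e-5 x 0.04417) = 0.00101 M.
pH = -log(0.00101) = 2.99.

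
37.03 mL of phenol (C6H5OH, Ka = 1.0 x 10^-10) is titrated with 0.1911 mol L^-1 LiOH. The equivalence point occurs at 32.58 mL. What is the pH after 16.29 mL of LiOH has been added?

10.00

16.29 mL is exactly half the equivalence volume (32.58/2), i.e. the half-equivalence point.
There, n(HA) = n(A^-), so pH = pKa = -log(1.0 x 10^-10) = 10.00.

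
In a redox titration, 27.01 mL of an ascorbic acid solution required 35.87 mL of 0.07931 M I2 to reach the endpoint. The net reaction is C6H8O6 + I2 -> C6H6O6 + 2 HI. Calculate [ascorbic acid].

n(I2) = 0.07931 x 0.03587 = 0.002845 mol.
From the balanced equation, 1 mol I2 reacts with 1 mol ascorbic acid, so n(ascorbic acid) = 0.002845 x 1/1 = 0.002845 mol.
[ascorbic acid] = 0.002845 / 0.02701 L = 0.105 M.

0.105 M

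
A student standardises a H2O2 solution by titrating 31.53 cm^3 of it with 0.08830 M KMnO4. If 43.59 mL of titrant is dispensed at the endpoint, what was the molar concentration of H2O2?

n(KMnO4) = 0.08830 x 0.04359 = 0.003849 mol.
From the balanced equation, 2 mol KMnO4 reacts with 5 mol H2O2, so n(H2O2) = 0.003849 x 5/2 = 0.009622 mol.
[H2O2] = 0.009622 / 0.03153 L = 0.305 M.

0.305 M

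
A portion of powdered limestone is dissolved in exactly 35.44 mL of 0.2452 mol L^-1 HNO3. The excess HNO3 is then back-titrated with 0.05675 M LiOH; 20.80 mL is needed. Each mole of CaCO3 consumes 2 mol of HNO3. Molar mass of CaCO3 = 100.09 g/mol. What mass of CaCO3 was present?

Total n(HNO3) added = 0.2452 x 0.03544 = 0.008690 mol.
n(LiOH) used = 0.05675 x 0.02080 = 0.001180 mol, which equals the excess n(HNO3).
So n(HNO3) consumed by the sample = 0.008690 - 0.001180 = 0.007509 mol.
n(CaCO3) = 0.007509 / 2 = 0.003755 mol.
mass = 0.003755 mol x 100.09 g/mol = 0.376 g.

0.376 g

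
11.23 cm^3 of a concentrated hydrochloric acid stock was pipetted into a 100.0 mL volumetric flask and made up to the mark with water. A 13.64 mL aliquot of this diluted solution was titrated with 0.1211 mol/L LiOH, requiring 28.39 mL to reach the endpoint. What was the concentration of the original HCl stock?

2.24 M

n(LiOH) = 0.1211 x 0.02839 = 0.003438 mol.
n(HCl) in the aliquot = 0.003438 mol.
[diluted HCl] = 0.003438 / 0.01364 = 0.2521 M.
Dilution factor = 100.0/11.23 = 8.905, so [stock] = 0.2521 x 8.905 = 2.24 M.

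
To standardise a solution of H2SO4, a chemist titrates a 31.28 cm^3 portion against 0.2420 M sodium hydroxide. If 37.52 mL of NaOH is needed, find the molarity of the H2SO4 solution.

n(NaOH) delivered = 0.2420 x 0.03752 = 0.009080 mol.
The reaction is 1 H2SO4 + 2 NaOH, so n(H2SO4) = 0.009080 x 1/2 = 0.004540 mol.
[H2SO4] = 0.004540 mol / 0.03128 L = 0.145 M.

0.145 M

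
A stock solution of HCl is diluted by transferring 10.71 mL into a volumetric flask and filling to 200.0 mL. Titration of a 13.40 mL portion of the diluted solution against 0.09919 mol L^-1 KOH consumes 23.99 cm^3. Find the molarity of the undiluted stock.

3.32 M

n(KOH) = 0.09919 x 0.02399 = 0.002380 mol.
n(HCl) in the aliquot = 0.002380 mol.
[diluted HCl] = 0.002380 / 0.01340 = 0.1776 M.
Dilution factor = 200.0/10.71 = 18.67, so [stock] = 0.1776 x 18.67 = 3.32 M.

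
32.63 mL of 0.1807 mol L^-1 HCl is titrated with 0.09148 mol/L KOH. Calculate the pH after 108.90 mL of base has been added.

12.46

n(acid) = 0.1807 x 0.03263 = 0.005896 mol; n(KOH) added = 0.09148 x 0.1089 = 0.009962 mol.
Base is in excess by 0.009962 - 0.005896 = 0.004066 mol in a total volume of 0.1415 L.
[OH^-] = 0.004066/0.1415 = 0.02873 M, so pOH = 1.54 and pH = 14.00 - 1.54 = 12.46.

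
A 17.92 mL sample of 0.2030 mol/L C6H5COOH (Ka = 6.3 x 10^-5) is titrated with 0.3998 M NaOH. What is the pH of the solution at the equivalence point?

n(C6H5COOH) = 0.2030 x 0.01792 = 0.003638 mol; V(NaOH) at equivalence = 0.003638/0.3998 = 0.009099 L.
At equivalence all the acid is converted to C6H5COO-; total volume = 0.01792 + 0.009099 = 0.02702 L, so [C6H5COO-] = 0.003638/0.02702 = 0.1346 M.
Kb = Kw/Ka = 1.0e-14 / 6.3 x 10^-5 = 1.59e-10.
[OH^-] = sqrt(Kb x [C6H5COO-]) = sqrt(1.59e-10 x 0.1346) = 4.62e-6 M.
pOH = 5.34, so pH = 14.00 - 5.34 = 8.66.

8.66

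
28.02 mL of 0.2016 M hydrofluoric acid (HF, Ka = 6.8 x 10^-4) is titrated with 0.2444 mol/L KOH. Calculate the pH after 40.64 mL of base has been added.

n(acid) = 0.2016 x 0.02802 = 0.005649 mol; n(KOH) added = 0.2444 x 0.04064 = 0.009932 mol.
Base is in excess by 0.009932 - 0.005649 = 0.004284 mol in a total volume of 0.06866 L.
[OH^-] = 0.004284/0.06866 = 0.06239 M, so pOH = 1.20 and pH = 14.00 - 1.20 = 12.80.

12.80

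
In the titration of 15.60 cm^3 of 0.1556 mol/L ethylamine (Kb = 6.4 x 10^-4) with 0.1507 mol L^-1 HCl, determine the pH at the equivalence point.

5.96

n(C2H5NH2) = 0.1556 x 0.01560 = 0.002427 mol; V(HCl) at equivalence = 0.002427/0.1507 = 0.01611 L.
At equivalence the base is fully converted to C2H5NH3+; total volume = 0.03171 L, so [C2H5NH3+] = 0.002427/0.03171 = 0.07656 M.
Ka(C2H5NH3+) = Kw/Kb = 1.0e-14 / 6.4 x 10^-4 = 1.56e-11.
[H^+] = sqrt(Ka x [C2H5NH3+]) = sqrt(1.56e-11 x 0.07656) = 1.09e-6 M.
pH = -log(1.09e-6) = 5.96.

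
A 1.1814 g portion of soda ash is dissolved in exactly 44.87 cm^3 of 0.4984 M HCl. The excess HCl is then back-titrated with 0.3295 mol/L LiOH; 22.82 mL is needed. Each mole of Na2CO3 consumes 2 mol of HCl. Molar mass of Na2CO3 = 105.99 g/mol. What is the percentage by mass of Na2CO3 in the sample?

66.6%

Total n(HCl) added = 0.4984 x 0.04487 = 0.02236 mol.
n(LiOH) used = 0.3295 x 0.02282 = 0.007519 mol, which equals the excess n(HCl).
So n(HCl) consumed by the sample = 0.02236 - 0.007519 = 0.01484 mol.
n(Na2CO3) = 0.01484 / 2 = 0.007422 mol.
mass Na2CO3 = 0.007422 x 105.99 = 0.7867 g, so %Na2CO3 = 0.7867/1.1814 x 100 = 66.6%.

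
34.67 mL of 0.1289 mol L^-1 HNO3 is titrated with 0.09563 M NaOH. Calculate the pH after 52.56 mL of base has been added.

11.81

n(acid) = 0.1289 x 0.03467 = 0.004469 mol; n(NaOH) added = 0.09563 x 0.05256 = 0.005026 mol.
Base is in excess by 0.005026 - 0.004469 = 0.0005573 mol in a total volume of 0.08723 L.
[OH^-] = 0.0005573/0.08723 = 0.006389 M, so pOH = 2.19 and pH = 14.00 - 2.19 = 11.81.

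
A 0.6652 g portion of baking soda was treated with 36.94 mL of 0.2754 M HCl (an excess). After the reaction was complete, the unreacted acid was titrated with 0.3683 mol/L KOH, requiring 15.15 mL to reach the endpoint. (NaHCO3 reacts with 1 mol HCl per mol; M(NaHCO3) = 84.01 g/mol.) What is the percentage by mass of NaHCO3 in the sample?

58.0%

Total n(HCl) added = 0.2754 x 0.03694 = 0.01017 mol.
n(KOH) used = 0.3683 x 0.01515 = 0.005580 mol, which equals the excess n(HCl).
So n(HCl) consumed by the sample = 0.01017 - 0.005580 = 0.004594 mol.
n(NaHCO3) = 0.004594 / 1 = 0.004594 mol.
mass NaHCO3 = 0.004594 x 84.01 = 0.3859 g, so %NaHCO3 = 0.3859/0.6652 x 100 = 58.0%.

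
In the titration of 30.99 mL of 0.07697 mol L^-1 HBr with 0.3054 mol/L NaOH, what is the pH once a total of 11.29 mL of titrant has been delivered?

12.40

n(acid) = 0.07697 x 0.03099 = 0.002385 mol; n(NaOH) added = 0.3054 x 0.01129 = 0.003448 mol.
Base is in excess by 0.003448 - 0.002385 = 0.001063 mol in a total volume of 0.04228 L.
[OH^-] = 0.001063/0.04228 = 0.02513 M, so pOH = 1.60 and pH = 14.00 - 1.60 = 12.40.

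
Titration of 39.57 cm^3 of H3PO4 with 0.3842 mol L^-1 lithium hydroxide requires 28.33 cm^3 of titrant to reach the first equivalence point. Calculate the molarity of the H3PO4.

n(LiOH) = 0.3842 x 0.02833 = 0.01088 mol.
At the first equivalence point, 1 mol OH^- react per mol H3PO4, so n(H3PO4) = 0.01088 / 1 = 0.01088 mol.
[H3PO4] = 0.01088 / 0.03957 L = 0.275 M.

0.275 M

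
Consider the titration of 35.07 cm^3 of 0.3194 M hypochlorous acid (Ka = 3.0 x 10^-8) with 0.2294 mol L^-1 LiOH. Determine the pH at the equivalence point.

n(HClO) = 0.3194 x 0.03507 = 0.01120 mol; V(LiOH) at equivalence = 0.01120/0.2294 = 0.04883 L.
At equivalence all the acid is converted to ClO-; total volume = 0.03507 + 0.04883 = 0.08390 L, so [ClO-] = 0.01120/0.08390 = 0.1335 M.
Kb = Kw/Ka = 1.0e-14 / 3.0 x 10^-8 = 3.33e-7.
[OH^-] = sqrt(Kb x [ClO-]) = sqrt(3.33e-7 x 0.1335) = 0.000211 M.
pOH = 3.68, so pH = 14.00 - 3.68 = 10.32.

10.32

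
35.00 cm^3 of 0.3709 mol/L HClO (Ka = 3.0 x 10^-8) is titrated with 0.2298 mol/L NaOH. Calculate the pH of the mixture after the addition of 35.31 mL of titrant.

7.74

Initial n(HClO) = 0.3709 x 0.03500 = 0.01298 mol.
n(NaOH) added = 0.2298 x 0.03531 = 0.008114 mol, converting that many moles of HClO to ClO-.
Remaining n(HClO) = 0.004867 mol; n(ClO-) = 0.008114 mol.
By Henderson-Hasselbalch, pH = pKa + log([A^-]/[HA]) = 7.52 + log(0.008114/0.004867) = 7.52 + (+0.22) = 7.74.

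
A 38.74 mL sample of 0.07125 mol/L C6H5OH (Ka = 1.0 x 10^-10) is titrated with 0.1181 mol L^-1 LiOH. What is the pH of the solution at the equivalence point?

11.32

n(C6H5OH) = 0.07125 x 0.03874 = 0.002760 mol; V(LiOH) at equivalence = 0.002760/0.1181 = 0.02337 L.
At equivalence all the acid is converted to C6H5O-; total volume = 0.03874 + 0.02337 = 0.06211 L, so [C6H5O-] = 0.002760/0.06211 = 0.04444 M.
Kb = Kw/Ka = 1.0e-14 / 1.0 x 10^-10 = 0.000100.
[OH^-] = sqrt(Kb x [C6H5O-]) = sqrt(0.000100 x 0.04444) = 0.00211 M.
pOH = 2.68, so pH = 14.00 - 2.68 = 11.32.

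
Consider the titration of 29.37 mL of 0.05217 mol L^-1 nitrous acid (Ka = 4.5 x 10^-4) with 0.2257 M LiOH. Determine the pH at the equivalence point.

n(HNO2) = 0.05217 x 0.02937 = 0.001532 mol; V(LiOH) at equivalence = 0.001532/0.2257 = 0.006789 L.
At equivalence all the acid is converted to NO2-; total volume = 0.02937 + 0.006789 = 0.03616 L, so [NO2-] = 0.001532/0.03616 = 0.04238 M.
Kb = Kw/Ka = 1.0e-14 / 4.5 x 10^-4 = 2.22e-11.
[OH^-] = sqrt(Kb x [NO2-]) = sqrt(2.22e-11 x 0.04238) = 9.70e-7 M.
pOH = 6.01, so pH = 14.00 - 6.01 = 7.99.

7.99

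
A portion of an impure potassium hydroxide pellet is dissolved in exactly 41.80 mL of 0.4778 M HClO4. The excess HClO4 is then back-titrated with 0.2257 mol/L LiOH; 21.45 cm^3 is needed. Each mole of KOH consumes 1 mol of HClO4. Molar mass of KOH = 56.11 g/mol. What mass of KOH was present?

0.849 g

Total n(HClO4) added = 0.4778 x 0.04180 = 0.01997 mol.
n(LiOH) used = 0.2257 x 0.02145 = 0.004841 mol, which equals the excess n(HClO4).
So n(HClO4) consumed by the sample = 0.01997 - 0.004841 = 0.01513 mol.
n(KOH) = 0.01513 / 1 = 0.01513 mol.
mass = 0.01513 mol x 56.11 g/mol = 0.849 g.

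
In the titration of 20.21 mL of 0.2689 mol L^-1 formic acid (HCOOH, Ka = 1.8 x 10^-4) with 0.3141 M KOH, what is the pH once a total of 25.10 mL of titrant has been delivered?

12.73

n(acid) = 0.2689 x 0.02021 = 0.005434 mol; n(KOH) added = 0.3141 x 0.02510 = 0.007884 mol.
Base is in excess by 0.007884 - 0.005434 = 0.002449 mol in a total volume of 0.04531 L.
[OH^-] = 0.002449/0.04531 = 0.05406 M, so pOH = 1.27 and pH = 14.00 - 1.27 = 12.73.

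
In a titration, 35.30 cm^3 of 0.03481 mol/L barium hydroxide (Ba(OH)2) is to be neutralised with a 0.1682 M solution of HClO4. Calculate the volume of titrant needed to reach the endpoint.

n(Ba(OH)2) = 0.03481 mol/L x 0.03530 L = 0.001229 mol.
The neutralisation is 1 Ba(OH)2 : 2 HClO4, so n(HClO4) = 0.001229 x 2/1 = 0.002458 mol.
V(HClO4) = 0.002458 / 0.1682 = 0.01461 L = 14.6 mL.

14.6 mL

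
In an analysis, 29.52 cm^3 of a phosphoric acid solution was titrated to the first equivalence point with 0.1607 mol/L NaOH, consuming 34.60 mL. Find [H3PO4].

0.188 M

n(NaOH) = 0.1607 x 0.03460 = 0.005560 mol.
At the first equivalence point, 1 mol OH^- react per mol H3PO4, so n(H3PO4) = 0.005560 / 1 = 0.005560 mol.
[H3PO4] = 0.005560 / 0.02952 L = 0.188 M.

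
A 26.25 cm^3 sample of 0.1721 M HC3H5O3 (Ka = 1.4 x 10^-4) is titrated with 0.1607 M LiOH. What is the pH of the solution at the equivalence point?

8.39

n(HC3H5O3) = 0.1721 x 0.02625 = 0.004518 mol; V(LiOH) at equivalence = 0.004518/0.1607 = 0.02811 L.
At equivalence all the acid is converted to C3H5O3-; total volume = 0.02625 + 0.02811 = 0.05436 L, so [C3H5O3-] = 0.004518/0.05436 = 0.08310 M.
Kb = Kw/Ka = 1.0e-14 / 1.4 x 10^-4 = 7.14e-11.
[OH^-] = sqrt(Kb x [C3H5O3-]) = sqrt(7.14e-11 x 0.08310) = 2.44e-6 M.
pOH = 5.61, so pH = 14.00 - 5.61 = 8.39.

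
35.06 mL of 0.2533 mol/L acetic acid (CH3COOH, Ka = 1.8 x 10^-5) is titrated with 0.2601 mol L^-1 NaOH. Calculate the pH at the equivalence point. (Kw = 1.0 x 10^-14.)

n(CH3COOH) = 0.2533 x 0.03506 = 0.008881 mol; V(NaOH) at equivalence = 0.008881/0.2601 = 0.03414 L.
At equivalence all the acid is converted to CH3COO-; total volume = 0.03506 + 0.03414 = 0.06920 L, so [CH3COO-] = 0.008881/0.06920 = 0.1283 M.
Kb = Kw/Ka = 1.0e-14 / 1.8 x 10^-5 = 5.56e-10.
[OH^-] = sqrt(Kb x [CH3COO-]) = sqrt(5.56e-10 x 0.1283) = 8.44e-6 M.
pOH = 5.07, so pH = 14.00 - 5.07 = 8.93.

8.93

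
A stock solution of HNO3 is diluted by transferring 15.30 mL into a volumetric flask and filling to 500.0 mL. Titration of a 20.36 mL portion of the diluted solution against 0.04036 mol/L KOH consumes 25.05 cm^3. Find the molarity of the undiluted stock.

1.62 M

n(KOH) = 0.04036 x 0.02505 = 0.001011 mol.
n(HNO3) in the aliquot = 0.001011 mol.
[diluted HNO3] = 0.001011 / 0.02036 = 0.04966 M.
Dilution factor = 500.0/15.30 = 32.68, so [stock] = 0.04966 x 32.68 = 1.62 M.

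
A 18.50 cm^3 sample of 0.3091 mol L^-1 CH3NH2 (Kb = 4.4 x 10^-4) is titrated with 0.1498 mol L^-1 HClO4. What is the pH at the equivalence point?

n(CH3NH2) = 0.3091 x 0.01850 = 0.005718 mol; V(HClO4) at equivalence = 0.005718/0.1498 = 0.03817 L.
At equivalence the base is fully converted to CH3NH3+; total volume = 0.05667 L, so [CH3NH3+] = 0.005718/0.05667 = 0.1009 M.
Ka(CH3NH3+) = Kw/Kb = 1.0e-14 / 4.4 x 10^-4 = 2.27e-11.
[H^+] = sqrt(Ka x [CH3NH3+]) = sqrt(2.27e-11 x 0.1009) = 1.51e-6 M.
pH = -log(1.51e-6) = 5.82.

5.82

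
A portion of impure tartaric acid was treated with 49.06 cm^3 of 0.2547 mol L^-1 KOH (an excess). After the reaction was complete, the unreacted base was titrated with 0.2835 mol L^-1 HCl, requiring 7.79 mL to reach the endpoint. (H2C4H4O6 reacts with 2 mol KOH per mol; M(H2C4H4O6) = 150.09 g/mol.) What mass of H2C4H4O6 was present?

0.772 g

Total n(KOH) added = 0.2547 x 0.04906 = 0.01250 mol.
n(HCl) used = 0.2835 x 0.007790 = 0.002208 mol, which equals the excess n(KOH).
So n(KOH) consumed by the sample = 0.01250 - 0.002208 = 0.01029 mol.
n(H2C4H4O6) = 0.01029 / 2 = 0.005144 mol.
mass = 0.005144 mol x 150.09 g/mol = 0.772 g.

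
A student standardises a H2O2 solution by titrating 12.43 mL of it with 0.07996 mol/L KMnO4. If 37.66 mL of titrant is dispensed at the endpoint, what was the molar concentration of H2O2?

n(KMnO4) = 0.07996 x 0.03766 = 0.003011 mol.
From the balanced equation, 2 mol KMnO4 reacts with 5 mol H2O2, so n(H2O2) = 0.003011 x 5/2 = 0.007528 mol.
[H2O2] = 0.007528 / 0.01243 L = 0.606 M.

0.606 M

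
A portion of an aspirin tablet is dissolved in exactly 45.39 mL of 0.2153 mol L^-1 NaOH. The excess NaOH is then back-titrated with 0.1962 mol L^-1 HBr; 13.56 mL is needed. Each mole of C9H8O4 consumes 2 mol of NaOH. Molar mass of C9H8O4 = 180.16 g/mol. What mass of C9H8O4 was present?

0.641 g

Total n(NaOH) added = 0.2153 x 0.04539 = 0.009772 mol.
n(HBr) used = 0.1962 x 0.01356 = 0.002660 mol, which equals the excess n(NaOH).
So n(NaOH) consumed by the sample = 0.009772 - 0.002660 = 0.007112 mol.
n(C9H8O4) = 0.007112 / 2 = 0.003556 mol.
mass = 0.003556 mol x 180.16 g/mol = 0.641 g.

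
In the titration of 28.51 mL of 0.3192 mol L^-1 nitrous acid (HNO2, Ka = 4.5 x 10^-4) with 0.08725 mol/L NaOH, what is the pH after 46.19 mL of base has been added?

Initial n(HNO2) = 0.3192 x 0.02851 = 0.009100 mol.
n(NaOH) added = 0.08725 x 0.04619 = 0.004030 mol, converting that many moles of HNO2 to NO2-.
Remaining n(HNO2) = 0.005070 mol; n(NO2-) = 0.004030 mol.
By Henderson-Hasselbalch, pH = pKa + log([A^-]/[HA]) = 3.35 + log(0.004030/0.005070) = 3.35 + (-0.10) = 3.25.

3.25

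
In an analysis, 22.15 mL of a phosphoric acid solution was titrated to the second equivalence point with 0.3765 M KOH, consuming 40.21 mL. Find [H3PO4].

0.342 M

n(KOH) = 0.3765 x 0.04021 = 0.01514 mol.
At the second equivalence point, 2 mol OH^- react per mol H3PO4, so n(H3PO4) = 0.01514 / 2 = 0.007570 mol.
[H3PO4] = 0.007570 / 0.02215 L = 0.342 M.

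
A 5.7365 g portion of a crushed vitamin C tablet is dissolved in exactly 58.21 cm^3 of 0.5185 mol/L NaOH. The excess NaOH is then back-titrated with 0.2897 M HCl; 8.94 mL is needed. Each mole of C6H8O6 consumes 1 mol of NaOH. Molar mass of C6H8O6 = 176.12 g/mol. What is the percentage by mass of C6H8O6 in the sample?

Total n(NaOH) added = 0.5185 x 0.05821 = 0.03018 mol.
n(HCl) used = 0.2897 x 0.008940 = 0.002590 mol, which equals the excess n(NaOH).
So n(NaOH) consumed by the sample = 0.03018 - 0.002590 = 0.02759 mol.
n(C6H8O6) = 0.02759 / 1 = 0.02759 mol.
mass C6H8O6 = 0.02759 x 176.12 = 4.859 g, so %C6H8O6 = 4.859/5.7365 x 100 = 84.7%.

84.7%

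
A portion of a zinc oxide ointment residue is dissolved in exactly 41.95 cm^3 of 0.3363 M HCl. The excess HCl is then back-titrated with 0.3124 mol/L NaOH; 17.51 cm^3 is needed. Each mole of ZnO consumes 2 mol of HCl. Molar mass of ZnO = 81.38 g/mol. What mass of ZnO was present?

Total n(HCl) added = 0.3363 x 0.04195 = 0.01411 mol.
n(NaOH) used = 0.3124 x 0.01751 = 0.005470 mol, which equals the excess n(HCl).
So n(HCl) consumed by the sample = 0.01411 - 0.005470 = 0.008638 mol.
n(ZnO) = 0.008638 / 2 = 0.004319 mol.
mass = 0.004319 mol x 81.38 g/mol = 0.351 g.

0.351 g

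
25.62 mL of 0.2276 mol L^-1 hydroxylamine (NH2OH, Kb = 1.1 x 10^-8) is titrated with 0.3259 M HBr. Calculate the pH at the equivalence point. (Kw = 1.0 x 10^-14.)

3.46

n(NH2OH) = 0.2276 x 0.02562 = 0.005831 mol; V(HBr) at equivalence = 0.005831/0.3259 = 0.01789 L.
At equivalence the base is fully converted to NH3OH+; total volume = 0.04351 L, so [NH3OH+] = 0.005831/0.04351 = 0.1340 M.
Ka(NH3OH+) = Kw/Kb = 1.0e-14 / 1.1 x 10^-8 = 9.09e-7.
[H^+] = sqrt(Ka x [NH3OH+]) = sqrt(9.09e-7 x 0.1340) = 0.000349 M.
pH = -log(0.000349) = 3.46.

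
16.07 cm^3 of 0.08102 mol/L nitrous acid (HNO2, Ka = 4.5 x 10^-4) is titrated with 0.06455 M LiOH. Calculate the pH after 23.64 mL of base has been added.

n(acid) = 0.08102 x 0.01607 = 0.001302 mol; n(LiOH) added = 0.06455 x 0.02364 = 0.001526 mol.
Base is in excess by 0.001526 - 0.001302 = 0.0002240 mol in a total volume of 0.03971 L.
[OH^-] = 0.0002240/0.03971 = 0.005640 M, so pOH = 2.25 and pH = 14.00 - 2.25 = 11.75.

11.75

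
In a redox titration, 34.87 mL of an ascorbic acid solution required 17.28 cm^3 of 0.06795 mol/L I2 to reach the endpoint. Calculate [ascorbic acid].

n(I2) = 0.06795 x 0.01728 = 0.001174 mol.
From the balanced equation, 1 mol I2 reacts with 1 mol ascorbic acid, so n(ascorbic acid) = 0.001174 x 1/1 = 0.001174 mol.
[ascorbic acid] = 0.001174 / 0.03487 L = 0.0337 M.

0.0337 M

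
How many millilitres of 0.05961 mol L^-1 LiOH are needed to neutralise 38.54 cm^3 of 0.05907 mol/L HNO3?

38.2 mL

n(HNO3) = 0.05907 mol/L x 0.03854 L = 0.002277 mol.
At equivalence n(LiOH) = n(HNO3) = 0.002277 mol.
V(LiOH) = 0.002277 / 0.05961 = 0.03819 L = 38.2 mL.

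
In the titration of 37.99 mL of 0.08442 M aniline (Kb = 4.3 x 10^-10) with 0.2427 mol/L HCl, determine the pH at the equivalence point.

2.92

n(C6H5NH2) = 0.08442 x 0.03799 = 0.003207 mol; V(HCl) at equivalence = 0.003207/0.2427 = 0.01321 L.
At equivalence the base is fully converted to C6H5NH3+; total volume = 0.05120 L, so [C6H5NH3+] = 0.003207/0.05120 = 0.06263 M.
Ka(C6H5NH3+) = Kw/Kb = 1.0e-14 / 4.3 x 10^-10 = 2.33e-5.
[H^+] = sqrt(Ka x [C6H5NH3+]) = sqrt(2.33e-5 x 0.06263) = 0.00121 M.
pH = -log(0.00121) = 2.92.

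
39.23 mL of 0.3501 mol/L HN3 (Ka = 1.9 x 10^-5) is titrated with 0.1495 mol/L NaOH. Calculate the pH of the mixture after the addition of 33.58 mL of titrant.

Initial n(HN3) = 0.3501 x 0.03923 = 0.01373 mol.
n(NaOH) added = 0.1495 x 0.03358 = 0.005020 mol, converting that many moles of HN3 to N3-.
Remaining n(HN3) = 0.008714 mol; n(N3-) = 0.005020 mol.
By Henderson-Hasselbalch, pH = pKa + log([A^-]/[HA]) = 4.72 + log(0.005020/0.008714) = 4.72 + (-0.24) = 4.48.

4.48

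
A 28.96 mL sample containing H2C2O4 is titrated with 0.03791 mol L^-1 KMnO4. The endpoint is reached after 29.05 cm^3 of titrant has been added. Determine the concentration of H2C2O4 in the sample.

n(KMnO4) = 0.03791 x 0.02905 = 0.001101 mol.
From the balanced equation, 2 mol KMnO4 reacts with 5 mol H2C2O4, so n(H2C2O4) = 0.001101 x 5/2 = 0.002753 mol.
[H2C2O4] = 0.002753 / 0.02896 L = 0.0951 M.

0.0951 M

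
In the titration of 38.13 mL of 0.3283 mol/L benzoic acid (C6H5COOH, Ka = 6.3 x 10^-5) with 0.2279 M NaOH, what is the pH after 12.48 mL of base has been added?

Initial n(C6H5COOH) = 0.3283 x 0.03813 = 0.01252 mol.
n(NaOH) added = 0.2279 x 0.01248 = 0.002844 mol, converting that many moles of C6H5COOH to C6H5COO-.
Remaining n(C6H5COOH) = 0.009674 mol; n(C6H5COO-) = 0.002844 mol.
By Henderson-Hasselbalch, pH = pKa + log([A^-]/[HA]) = 4.20 + log(0.002844/0.009674) = 4.20 + (-0.53) = 3.67.

3.67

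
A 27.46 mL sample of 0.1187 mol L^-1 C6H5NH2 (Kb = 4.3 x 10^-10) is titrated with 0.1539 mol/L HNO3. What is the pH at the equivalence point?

2.90

n(C6H5NH2) = 0.1187 x 0.02746 = 0.003260 mol; V(HNO3) at equivalence = 0.003260/0.1539 = 0.02118 L.
At equivalence the base is fully converted to C6H5NH3+; total volume = 0.04864 L, so [C6H5NH3+] = 0.003260/0.04864 = 0.06701 M.
Ka(C6H5NH3+) = Kw/Kb = 1.0e-14 / 4.3 x 10^-10 = 2.33e-5.
[H^+] = sqrt(Ka x [C6H5NH3+]) = sqrt(2.33e-5 x 0.06701) = 0.00125 M.
pH = -log(0.00125) = 2.90.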